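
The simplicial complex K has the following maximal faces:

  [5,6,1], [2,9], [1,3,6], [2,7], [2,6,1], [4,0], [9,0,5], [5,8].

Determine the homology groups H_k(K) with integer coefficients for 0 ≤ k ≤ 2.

H_0 = Z,  H_1 = Z,  H_2 = 0.

We work with the vertex ordering 0 < 1 < 2 < 3 < 4 < 5 < 6 < 7 < 8 < 9. The simplices of K, each written with vertices in increasing order, are:

  0-simplices (10): [0], [1], [2], [3], [4], [5], [6], [7], [8], [9]
  1-simplices (14): [0,4], [0,5], [0,9], [1,2], [1,3], [1,5], [1,6], [2,6], [2,7], [2,9], [3,6], [5,6], [5,8], [5,9]
  2-simplices (4): [0,5,9], [1,2,6], [1,3,6], [1,5,6]

Hence C_0 ≅ Z^10, C_1 ≅ Z^14, C_2 ≅ Z^4.

The boundary map ∂_1: C_1 → C_0 maps an edge to its endpoints' difference, ∂[p,q] = q − p.
As a 10×14 matrix over Z this has rank 9, with invariant factors (1,1,1,1,1,1,1,1,1).

The boundary map ∂_2: C_2 → C_1 maps a triangle to the signed sum of its edges. For instance
  ∂[1,2,6] = [2,6] − [1,6] + [1,2],
  ∂[0,5,9] = [5,9] − [0,9] + [0,5].
This gives a 14×4 integer matrix of rank 4; reducing to Smith normal form yields diagonal entries (1,1,1,1).

Now H_k = ker ∂_k / im ∂_{k+1}, so:

  H_0: rank C_0 − rank ∂_1 = 10 − 9 = 1, and the invariant factors of ∂_1 are all 1, so H_0 = Z.
  H_1: rank ker ∂_1 − rank ∂_2 = (14 − 9) − 4 = 1, and the invariant factors of ∂_2 are all 1, so H_1 = Z.
  H_2: rank ker ∂_2 − rank ∂_3 = (4 − 4) − 0 = 0, and there is no ∂_3, so H_2 = 0.

As a check, the Euler characteristic is 10 − 14 + 4 = 0, which agrees with 1 − 1 + 0 = 0.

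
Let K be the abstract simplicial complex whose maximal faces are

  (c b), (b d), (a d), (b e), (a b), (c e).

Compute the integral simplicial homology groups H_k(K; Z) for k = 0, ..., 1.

H_0 = Z,  H_1 = Z^2.

Fix the vertex order a < b < c < d < e and write every simplex with vertices in increasing order. Then dim K = 1 and the simplices of K are:

  0-simplices (5): a, b, c, d, e
  1-simplices (6): ab, ad, bc, bd, be, ce

giving chain groups C_0 ≅ Z^5, C_1 ≅ Z^6.

The boundary map ∂_1: C_1 → C_0 maps an edge to its endpoints' difference, ∂[p,q] = q − p. For instance
  ∂ad = d − a.
The 5×6 boundary matrix has rank 4 and Smith normal form diag(1,1,1,1).

Now H_k = ker ∂_k / im ∂_{k+1}, so:

  H_0: rank C_0 − rank ∂_1 = 5 − 4 = 1, and the invariant factors of ∂_1 are all 1, so H_0 = Z.
  H_1: rank ker ∂_1 − rank ∂_2 = (6 − 4) − 0 = 2, and there is no ∂_2, so H_1 = Z^2.

As a check, the Euler characteristic is 5 − 6 = -1, which agrees with 1 − 2 = -1.
(K is a triangulation of a wedge of 2 circles.)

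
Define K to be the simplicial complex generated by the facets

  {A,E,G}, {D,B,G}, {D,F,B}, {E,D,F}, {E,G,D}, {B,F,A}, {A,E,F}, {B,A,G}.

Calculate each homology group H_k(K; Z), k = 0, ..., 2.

H_0 = Z,  H_1 = 0,  H_2 = Z.

Fix the vertex order A < B < D < E < F < G and write every simplex with vertices in increasing order. Then dim K = 2 and the simplices of K are:

  0-simplices (6): A, B, D, E, F, G
  1-simplices (12): AB, AE, AF, AG, BD, BF, BG, DE, DF, DG, EF, EG
  2-simplices (8): ABF, ABG, AEF, AEG, BDF, BDG, DEF, DEG

giving chain groups C_0 ≅ Z^6, C_1 ≅ Z^12, C_2 ≅ Z^8.

The boundary map ∂_1: C_1 → C_0 is given by ∂[p,q] = [q] − [p]. For instance
  ∂DE = E − D.
This gives a 6×12 integer matrix of rank 5; reducing to Smith normal form yields diagonal entries (1,1,1,1,1).

The boundary map ∂_2: C_2 → C_1 acts by ∂[p,q,r] = [q,r] − [p,r] + [p,q]. For instance
  ∂BDG = DG − BG + BD,
  ∂ABG = BG − AG + AB.
This gives a 12×8 integer matrix of rank 7; reducing to Smith normal form yields diagonal entries (1,1,1,1,1,1,1).

Computing H_k = (kernel of ∂_k) / (image of ∂_{k+1}):

  H_0: rank C_0 − rank ∂_1 = 6 − 5 = 1, and the invariant factors of ∂_1 are all 1, so H_0 = Z.
  H_1: rank ker ∂_1 − rank ∂_2 = (12 − 5) − 7 = 0, and the invariant factors of ∂_2 are all 1, so H_1 = 0.
  H_2: rank ker ∂_2 − rank ∂_3 = (8 − 7) − 0 = 1, and there is no ∂_3, so H_2 = Z.

As a check, the Euler characteristic is 6 − 12 + 8 = 2, which agrees with 1 − 0 + 1 = 2.
(K is a triangulation of the 2-sphere S^2.)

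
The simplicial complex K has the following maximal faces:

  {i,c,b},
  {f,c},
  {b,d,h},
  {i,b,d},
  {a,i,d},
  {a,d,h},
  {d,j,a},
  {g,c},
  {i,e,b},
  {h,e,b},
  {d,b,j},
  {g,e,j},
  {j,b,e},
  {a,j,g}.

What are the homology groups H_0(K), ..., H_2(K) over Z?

We work with the vertex ordering a < b < c < d < e < f < g < h < i < j. The simplices of K, each written with vertices in increasing order, are:

  0-simplices (10): a, b, c, d, e, f, g, h, i, j
  1-simplices (22): ad, ag, ah, ai, aj, bc, bd, be, bh, bi, bj, cf, cg, ci, dh, di, dj, eg, eh, ei, ej, gj
  2-simplices (12): adh, adi, adj, agj, bci, bdh, bdi, bdj, beh, bei, bej, egj

giving chain groups C_0 ≅ Z^10, C_1 ≅ Z^22, C_2 ≅ Z^12.

Boundary ∂_1: C_1 → C_0 is given by ∂[p,q] = [q] − [p]. For instance
  ∂bi = i − b.
The 10×22 boundary matrix has rank 9 and Smith normal form diag(1,1,1,1,1,1,1,1,1).

The boundary map ∂_2: C_2 → C_1 maps a triangle to the signed sum of its edges. For instance
  ∂bdj = dj − bj + bd,
  ∂adj = dj − aj + ad.
The 22×12 boundary matrix has rank 12 and Smith normal form diag(1,1,1,1,1,1,1,1,1,1,1,1).

Computing H_k = (kernel of ∂_k) / (image of ∂_{k+1}):

  H_0: rank C_0 − rank ∂_1 = 10 − 9 = 1, and the invariant factors of ∂_1 are all 1, so H_0 ≅ Z.
  H_1: rank ker ∂_1 − rank ∂_2 = (22 − 9) − 12 = 1, and the invariant factors of ∂_2 are all 1, so H_1 ≅ Z.
  H_2: rank ker ∂_2 − rank ∂_3 = (12 − 12) − 0 = 0, and there is no ∂_3, so H_2 ≅ 0.

H_0 ≅ Z,  H_1 ≅ Z,  H_2 = 0.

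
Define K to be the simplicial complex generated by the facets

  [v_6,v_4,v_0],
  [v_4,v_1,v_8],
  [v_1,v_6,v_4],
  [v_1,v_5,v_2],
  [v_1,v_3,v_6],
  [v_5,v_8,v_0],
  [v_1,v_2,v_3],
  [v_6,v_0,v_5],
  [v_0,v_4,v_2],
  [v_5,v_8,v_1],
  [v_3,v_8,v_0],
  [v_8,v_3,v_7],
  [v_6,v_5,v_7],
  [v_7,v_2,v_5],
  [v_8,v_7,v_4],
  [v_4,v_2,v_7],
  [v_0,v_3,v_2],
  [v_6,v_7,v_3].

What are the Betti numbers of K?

b_0 = 1, b_1 = 2, b_2 = 1.

Order the vertices as v_0 < v_1 < v_2 < v_3 < v_4 < v_5 < v_6 < v_7 < v_8. Listing each simplex with vertices in this order, K has dimension 2 with simplices:

  0-simplices (9): [v_0], [v_1], [v_2], [v_3], [v_4], [v_5], [v_6], [v_7], [v_8]
  1-simplices (27): (27 of them)
  2-simplices (18): (18 of them)

so the chain groups are C_0 ≅ Z^9, C_1 ≅ Z^27, C_2 ≅ Z^18.

The boundary map ∂_1: C_1 → C_0 sends each edge [p,q] (with p < q) to q − p. For instance
  ∂[v_4,v_7] = [v_7] − [v_4].
The resulting 9×27 matrix has rank 8, and its Smith normal form has invariant factors (1,1,1,1,1,1,1,1).

The boundary map ∂_2: C_2 → C_1 maps a triangle to the signed sum of its edges. For instance
  ∂[v_1,v_2,v_3] = [v_2,v_3] − [v_1,v_3] + [v_1,v_2],
  ∂[v_0,v_5,v_6] = [v_5,v_6] − [v_0,v_6] + [v_0,v_5].
The resulting 27×18 matrix has rank 17, and its Smith normal form has invariant factors (1,1,1,1,1,1,1,1,1,1,1,1,1,1,1,1,1).

From H_k ≅ ker(∂_k) / im(∂_{k+1}) we obtain:

  H_0: rank C_0 − rank ∂_1 = 9 − 8 = 1, and the invariant factors of ∂_1 are all 1, so H_0 ≅ Z.
  H_1: rank ker ∂_1 − rank ∂_2 = (27 − 8) − 17 = 2, and the invariant factors of ∂_2 are all 1, so H_1 ≅ Z^2.
  H_2: rank ker ∂_2 − rank ∂_3 = (18 − 17) − 0 = 1, and there is no ∂_3, so H_2 ≅ Z.

As a check, the Euler characteristic is 9 − 27 + 18 = 0, which agrees with 1 − 2 + 1 = 0.

Hence the Betti numbers are b_0 = 1, b_1 = 2, b_2 = 1.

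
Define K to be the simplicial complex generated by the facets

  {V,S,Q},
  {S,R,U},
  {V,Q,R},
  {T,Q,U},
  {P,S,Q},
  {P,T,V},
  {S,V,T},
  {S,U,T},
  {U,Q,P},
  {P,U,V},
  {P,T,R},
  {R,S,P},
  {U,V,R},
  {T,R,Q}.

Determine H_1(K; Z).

H_1 = Z^2.

Take the total order P < Q < R < S < T < U < V on the vertex set. Then K (dimension 2) consists of the simplices:

  0-simplices (7): P, Q, R, S, T, U, V
  1-simplices (21): PQ, PR, PS, PT, PU, PV, QR, QS, QT, QU, QV, RS, RT, RU, RV, ST, SU, SV, TU, TV, UV
  2-simplices (14): PQS, PQU, PRS, PRT, PTV, PUV, QRT, QRV, QSV, QTU, RSU, RUV, STU, STV

Hence C_0 ≅ Z^7, C_1 ≅ Z^21, C_2 ≅ Z^14.

∂_1: C_1 → C_0 is given by ∂[p,q] = [q] − [p]. For instance
  ∂PS = S − P.
The resulting 7×21 matrix has rank 6, and its Smith normal form has invariant factors (1,1,1,1,1,1).

∂_2: C_2 → C_1 acts by ∂[p,q,r] = [q,r] − [p,r] + [p,q]. For instance
  ∂STV = TV − SV + ST,
  ∂PRS = RS − PS + PR.
The 21×14 boundary matrix has rank 13 and Smith normal form diag(1,1,1,1,1,1,1,1,1,1,1,1,1).

Computing H_k = (kernel of ∂_k) / (image of ∂_{k+1}):

  H_1: rank ker ∂_1 − rank ∂_2 = (21 − 6) − 13 = 2, and the invariant factors of ∂_2 are all 1, so H_1 = Z^2.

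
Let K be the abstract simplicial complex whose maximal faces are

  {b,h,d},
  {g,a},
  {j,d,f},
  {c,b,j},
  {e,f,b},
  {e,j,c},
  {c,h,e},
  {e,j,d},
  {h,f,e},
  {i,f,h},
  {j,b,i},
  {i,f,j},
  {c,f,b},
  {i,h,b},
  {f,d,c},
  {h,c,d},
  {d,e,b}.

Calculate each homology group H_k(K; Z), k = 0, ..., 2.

K has 10 vertices, 25 edges, 16 triangles.
rank ∂_0 = 0, rank ∂_1 = 8 ⇒ b_0 = 10 − 0 − 8 = 2; all invariant factors of ∂_1 are 1 so no torsion. So H_0 ≅ Z^2.
rank ∂_1 = 8, rank ∂_2 = 15 ⇒ b_1 = 25 − 8 − 15 = 2; all invariant factors of ∂_2 are 1 so no torsion. So H_1 ≅ Z^2.
rank ∂_2 = 15, rank ∂_3 = 0 ⇒ b_2 = 16 − 15 − 0 = 1. So H_2 ≅ Z.

H_0 ≅ Z^2,  H_1 ≅ Z^2,  H_2 ≅ Z.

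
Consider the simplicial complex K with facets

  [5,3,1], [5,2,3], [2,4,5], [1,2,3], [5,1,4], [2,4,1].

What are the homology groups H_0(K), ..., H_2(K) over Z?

We work with the vertex ordering 1 < 2 < 3 < 4 < 5. The simplices of K, each written with vertices in increasing order, are:

  0-simplices (5): [1], [2], [3], [4], [5]
  1-simplices (9): [1,2], [1,3], [1,4], [1,5], [2,3], [2,4], [2,5], [3,5], [4,5]
  2-simplices (6): [1,2,3], [1,2,4], [1,3,5], [1,4,5], [2,3,5], [2,4,5]

so the chain groups are C_0 ≅ Z^5, C_1 ≅ Z^9, C_2 ≅ Z^6.

∂_1: C_1 → C_0 sends each edge [p,q] (with p < q) to q − p. For instance
  ∂[2,3] = [3] − [2].
The 5×9 boundary matrix has rank 4 and Smith normal form diag(1,1,1,1).

Boundary ∂_2: C_2 → C_1 maps a triangle to the signed sum of its edges. For instance
  ∂[2,3,5] = [3,5] − [2,5] + [2,3],
  ∂[1,3,5] = [3,5] − [1,5] + [1,3].
The 9×6 boundary matrix has rank 5 and Smith normal form diag(1,1,1,1,1).

Computing H_k = (kernel of ∂_k) / (image of ∂_{k+1}):

  H_0: rank C_0 − rank ∂_1 = 5 − 4 = 1, and the invariant factors of ∂_1 are all 1, so H_0 ≅ Z.
  H_1: rank ker ∂_1 − rank ∂_2 = (9 − 4) − 5 = 0, and the invariant factors of ∂_2 are all 1, so H_1 ≅ 0.
  H_2: rank ker ∂_2 − rank ∂_3 = (6 − 5) − 0 = 1, and there is no ∂_3, so H_2 ≅ Z.

As a check, the Euler characteristic is 5 − 9 + 6 = 2, which agrees with 1 − 0 + 1 = 2.

H_0 = Z,  H_1 = 0,  H_2 = Z.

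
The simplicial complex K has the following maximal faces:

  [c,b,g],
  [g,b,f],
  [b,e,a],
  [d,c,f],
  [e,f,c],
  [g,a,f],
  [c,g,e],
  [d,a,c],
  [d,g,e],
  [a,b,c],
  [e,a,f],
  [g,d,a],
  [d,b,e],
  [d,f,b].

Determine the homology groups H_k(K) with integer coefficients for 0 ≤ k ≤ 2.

H_0 ≅ Z,  H_1 ≅ Z^2,  H_2 ≅ Z.

Take the total order a < b < c < d < e < f < g on the vertex set. Then K (dimension 2) consists of the simplices:

  0-simplices (7): a, b, c, d, e, f, g
  1-simplices (21): ab, ac, ad, ae, af, ag, bc, bd, be, bf, bg, cd, ce, cf, cg, de, df, dg, ef, eg, fg
  2-simplices (14): abc, abe, acd, adg, aef, afg, bcg, bde, bdf, bfg, cdf, cef, ceg, deg

so the chain groups are C_0 ≅ Z^7, C_1 ≅ Z^21, C_2 ≅ Z^14.

Boundary ∂_1: C_1 → C_0 sends each edge [p,q] (with p < q) to q − p. For instance
  ∂cf = f − c.
The resulting 7×21 matrix has rank 6, and its Smith normal form has invariant factors (1,1,1,1,1,1).

∂_2: C_2 → C_1 sends each 2-simplex [p,q,r] to [q,r] − [p,r] + [p,q]. For instance
  ∂bfg = fg − bg + bf,
  ∂bde = de − be + bd.
The 21×14 boundary matrix has rank 13 and Smith normal form diag(1,1,1,1,1,1,1,1,1,1,1,1,1).

Reading off H_k = ker ∂_k / im ∂_{k+1}:

  H_0: rank C_0 − rank ∂_1 = 7 − 6 = 1, and the invariant factors of ∂_1 are all 1, so H_0 = Z.
  H_1: rank ker ∂_1 − rank ∂_2 = (21 − 6) − 13 = 2, and the invariant factors of ∂_2 are all 1, so H_1 = Z^2.
  H_2: rank ker ∂_2 − rank ∂_3 = (14 − 13) − 0 = 1, and there is no ∂_3, so H_2 = Z.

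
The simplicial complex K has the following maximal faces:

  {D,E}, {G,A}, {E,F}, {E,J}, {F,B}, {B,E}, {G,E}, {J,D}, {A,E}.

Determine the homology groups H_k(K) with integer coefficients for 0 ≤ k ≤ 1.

H_0 = Z,  H_1 = Z^3.

We work with the vertex ordering A < B < D < E < F < G < J. The simplices of K, each written with vertices in increasing order, are:

  0-simplices (7): A, B, D, E, F, G, J
  1-simplices (9): AE, AG, BE, BF, DE, DJ, EF, EG, EJ

giving chain groups C_0 ≅ Z^7, C_1 ≅ Z^9.

The boundary map ∂_1: C_1 → C_0 maps an edge to its endpoints' difference, ∂[p,q] = q − p. For instance
  ∂EJ = J − E.
The resulting 7×9 matrix has rank 6, and its Smith normal form has invariant factors (1,1,1,1,1,1).

Reading off H_k = ker ∂_k / im ∂_{k+1}:

  H_0: rank C_0 − rank ∂_1 = 7 − 6 = 1, and the invariant factors of ∂_1 are all 1, so H_0 = Z.
  H_1: rank ker ∂_1 − rank ∂_2 = (9 − 6) − 0 = 3, and there is no ∂_2, so H_1 = Z^3.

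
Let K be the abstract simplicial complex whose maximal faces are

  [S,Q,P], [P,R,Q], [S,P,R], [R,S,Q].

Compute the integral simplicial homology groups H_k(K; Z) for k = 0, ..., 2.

Order the vertices as P < Q < R < S. Listing each simplex with vertices in this order, K has dimension 2 with simplices:

  0-simplices (4): P, Q, R, S
  1-simplices (6): PQ, PR, PS, QR, QS, RS
  2-simplices (4): PQR, PQS, PRS, QRS

Hence C_0 ≅ Z^4, C_1 ≅ Z^6, C_2 ≅ Z^4.

The boundary map ∂_1: C_1 → C_0 maps an edge to its endpoints' difference, ∂[p,q] = q − p. For instance
  ∂QR = R − Q.
The resulting 4×6 matrix has rank 3, and its Smith normal form has invariant factors (1,1,1).

Boundary ∂_2: C_2 → C_1 acts by ∂[p,q,r] = [q,r] − [p,r] + [p,q]. For instance
  ∂PRS = RS − PS + PR,
  ∂PQS = QS − PS + PQ.
The resulting 6×4 matrix has rank 3, and its Smith normal form has invariant factors (1,1,1).

Now H_k = ker ∂_k / im ∂_{k+1}, so:

  H_0: rank C_0 − rank ∂_1 = 4 − 3 = 1, and the invariant factors of ∂_1 are all 1, so H_0 ≅ Z.
  H_1: rank ker ∂_1 − rank ∂_2 = (6 − 3) − 3 = 0, and the invariant factors of ∂_2 are all 1, so H_1 ≅ 0.
  H_2: rank ker ∂_2 − rank ∂_3 = (4 − 3) − 0 = 1, and there is no ∂_3, so H_2 ≅ Z.

As a check, the Euler characteristic is 4 − 6 + 4 = 2, which agrees with 1 − 0 + 1 = 2.
(K is a triangulation of the 2-sphere S^2.)

H_0 ≅ Z,  H_1 = 0,  H_2 ≅ Z.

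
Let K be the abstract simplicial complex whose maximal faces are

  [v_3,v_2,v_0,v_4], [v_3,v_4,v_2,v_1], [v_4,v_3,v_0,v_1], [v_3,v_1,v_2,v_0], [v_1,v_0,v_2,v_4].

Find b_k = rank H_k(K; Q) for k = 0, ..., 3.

b_0 = 1, b_1 = 0, b_2 = 0, b_3 = 1.

Order the vertices as v_0 < v_1 < v_2 < v_3 < v_4. Listing each simplex with vertices in this order, K has dimension 3 with simplices:

  0-simplices (5): [v_0], [v_1], [v_2], [v_3], [v_4]
  1-simplices (10): [v_0,v_1], [v_0,v_2], [v_0,v_3], [v_0,v_4], [v_1,v_2], [v_1,v_3], [v_1,v_4], [v_2,v_3], [v_2,v_4], [v_3,v_4]
  2-simplices (10): [v_0,v_1,v_2], [v_0,v_1,v_3], [v_0,v_1,v_4], [v_0,v_2,v_3], [v_0,v_2,v_4], [v_0,v_3,v_4], [v_1,v_2,v_3], [v_1,v_2,v_4], [v_1,v_3,v_4], [v_2,v_3,v_4]
  3-simplices (5): [v_0,v_1,v_2,v_3], [v_0,v_1,v_2,v_4], [v_0,v_1,v_3,v_4], [v_0,v_2,v_3,v_4], [v_1,v_2,v_3,v_4]

so the chain groups are C_0 ≅ Z^5, C_1 ≅ Z^10, C_2 ≅ Z^10, C_3 ≅ Z^5.

∂_1: C_1 → C_0 maps an edge to its endpoints' difference, ∂[p,q] = q − p. For instance
  ∂[v_0,v_1] = [v_1] − [v_0].
As a 5×10 matrix over Z this has rank 4, with invariant factors (1,1,1,1).

∂_2: C_2 → C_1 sends each 2-simplex [p,q,r] to [q,r] − [p,r] + [p,q]. For instance
  ∂[v_1,v_2,v_3] = [v_2,v_3] − [v_1,v_3] + [v_1,v_2],
  ∂[v_0,v_1,v_3] = [v_1,v_3] − [v_0,v_3] + [v_0,v_1].
As a 10×10 matrix over Z this has rank 6, with invariant factors (1,1,1,1,1,1).

∂_3: C_3 → C_2 sends each 3-simplex σ to the alternating sum Σ_i (−1)^i (σ with its i-th vertex removed). For instance
  ∂[v_1,v_2,v_3,v_4] = [v_2,v_3,v_4] − [v_1,v_3,v_4] + [v_1,v_2,v_4] − [v_1,v_2,v_3],
  ∂[v_0,v_2,v_3,v_4] = [v_2,v_3,v_4] − [v_0,v_3,v_4] + [v_0,v_2,v_4] − [v_0,v_2,v_3].
As a 10×5 matrix over Z this has rank 4, with invariant factors (1,1,1,1).

Reading off H_k = ker ∂_k / im ∂_{k+1}:

  H_0: rank C_0 − rank ∂_1 = 5 − 4 = 1, and the invariant factors of ∂_1 are all 1, so H_0 = Z.
  H_1: rank ker ∂_1 − rank ∂_2 = (10 − 4) − 6 = 0, and the invariant factors of ∂_2 are all 1, so H_1 = 0.
  H_2: rank ker ∂_2 − rank ∂_3 = (10 − 6) − 4 = 0, and the invariant factors of ∂_3 are all 1, so H_2 = 0.
  H_3: rank ker ∂_3 − rank ∂_4 = (5 − 4) − 0 = 1, and there is no ∂_4, so H_3 = Z.

As a check, the Euler characteristic is 5 − 10 + 10 − 5 = 0, which agrees with 1 − 0 + 0 − 1 = 0.
(K is a triangulation of the 3-sphere S^3.)

Hence the Betti numbers are b_0 = 1, b_1 = 0, b_2 = 0, b_3 = 1.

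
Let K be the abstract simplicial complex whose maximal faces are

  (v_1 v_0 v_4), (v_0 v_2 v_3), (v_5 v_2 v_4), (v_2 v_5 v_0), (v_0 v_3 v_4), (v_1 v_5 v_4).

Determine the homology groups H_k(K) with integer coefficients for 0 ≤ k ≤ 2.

Order the vertices as v_0 < v_1 < v_2 < v_3 < v_4 < v_5. Listing each simplex with vertices in this order, K has dimension 2 with simplices:

  0-simplices (6): [v_0], [v_1], [v_2], [v_3], [v_4], [v_5]
  1-simplices (12): [v_0,v_1], [v_0,v_2], [v_0,v_3], [v_0,v_4], [v_0,v_5], [v_1,v_4], [v_1,v_5], [v_2,v_3], [v_2,v_4], [v_2,v_5], [v_3,v_4], [v_4,v_5]
  2-simplices (6): [v_0,v_1,v_4], [v_0,v_2,v_3], [v_0,v_2,v_5], [v_0,v_3,v_4], [v_1,v_4,v_5], [v_2,v_4,v_5]

Hence C_0 ≅ Z^6, C_1 ≅ Z^12, C_2 ≅ Z^6.

The boundary map ∂_1: C_1 → C_0 is given by ∂[p,q] = [q] − [p]. For instance
  ∂[v_2,v_3] = [v_3] − [v_2].
The resulting 6×12 matrix has rank 5, and its Smith normal form has invariant factors (1,1,1,1,1).

∂_2: C_2 → C_1 sends each 2-simplex [p,q,r] to [q,r] − [p,r] + [p,q]. For instance
  ∂[v_0,v_3,v_4] = [v_3,v_4] − [v_0,v_4] + [v_0,v_3],
  ∂[v_0,v_1,v_4] = [v_1,v_4] − [v_0,v_4] + [v_0,v_1].
The resulting 12×6 matrix has rank 6, and its Smith normal form has invariant factors (1,1,1,1,1,1).

Computing H_k = (kernel of ∂_k) / (image of ∂_{k+1}):

  H_0: rank C_0 − rank ∂_1 = 6 − 5 = 1, and the invariant factors of ∂_1 are all 1, so H_0 = Z.
  H_1: rank ker ∂_1 − rank ∂_2 = (12 − 5) − 6 = 1, and the invariant factors of ∂_2 are all 1, so H_1 = Z.
  H_2: rank ker ∂_2 − rank ∂_3 = (6 − 6) − 0 = 0, and there is no ∂_3, so H_2 = 0.

As a check, the Euler characteristic is 6 − 12 + 6 = 0, which agrees with 1 − 1 + 0 = 0.
(K is a triangulation of the cylinder S^1 x I.)

H_0 ≅ Z,  H_1 ≅ Z,  H_2 = 0.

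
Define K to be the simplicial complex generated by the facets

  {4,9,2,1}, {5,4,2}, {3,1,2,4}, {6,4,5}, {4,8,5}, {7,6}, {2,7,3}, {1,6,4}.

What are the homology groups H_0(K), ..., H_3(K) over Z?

Fix the vertex order 1 < 2 < 3 < 4 < 5 < 6 < 7 < 8 < 9 and write every simplex with vertices in increasing order. Then dim K = 3 and the simplices of K are:

  0-simplices (9): [1], [2], [3], [4], [5], [6], [7], [8], [9]
  1-simplices (19): [1,2], [1,3], [1,4], [1,6], [1,9], [2,3], [2,4], [2,5], [2,7], [2,9], [3,4], [3,7], [4,5], [4,6], [4,8], [4,9], [5,6], [5,8], [6,7]
  2-simplices (12): [1,2,3], [1,2,4], [1,2,9], [1,3,4], [1,4,6], [1,4,9], [2,3,4], [2,3,7], [2,4,5], [2,4,9], [4,5,6], [4,5,8]
  3-simplices (2): [1,2,3,4], [1,2,4,9]

giving chain groups C_0 ≅ Z^9, C_1 ≅ Z^19, C_2 ≅ Z^12, C_3 ≅ Z^2.

∂_1: C_1 → C_0 sends each edge [p,q] (with p < q) to q − p.
The resulting 9×19 matrix has rank 8, and its Smith normal form has invariant factors (1,1,1,1,1,1,1,1).

∂_2: C_2 → C_1 acts by ∂[p,q,r] = [q,r] − [p,r] + [p,q]. For instance
  ∂[1,2,4] = [2,4] − [1,4] + [1,2],
  ∂[2,4,5] = [4,5] − [2,5] + [2,4].
The 19×12 boundary matrix has rank 10 and Smith normal form diag(1,1,1,1,1,1,1,1,1,1).

The boundary map ∂_3: C_3 → C_2 sends each 3-simplex σ to the alternating sum Σ_i (−1)^i (σ with its i-th vertex removed). For instance
  ∂[1,2,4,9] = [2,4,9] − [1,4,9] + [1,2,9] − [1,2,4],
  ∂[1,2,3,4] = [2,3,4] − [1,3,4] + [1,2,4] − [1,2,3].
The 12×2 boundary matrix has rank 2 and Smith normal form diag(1,1).

Reading off H_k = ker ∂_k / im ∂_{k+1}:

  H_0: rank C_0 − rank ∂_1 = 9 − 8 = 1, and the invariant factors of ∂_1 are all 1, so H_0 ≅ Z.
  H_1: rank ker ∂_1 − rank ∂_2 = (19 − 8) − 10 = 1, and the invariant factors of ∂_2 are all 1, so H_1 ≅ Z.
  H_2: rank ker ∂_2 − rank ∂_3 = (12 − 10) − 2 = 0, and the invariant factors of ∂_3 are all 1, so H_2 ≅ 0.
  H_3: rank ker ∂_3 − rank ∂_4 = (2 − 2) − 0 = 0, and there is no ∂_4, so H_3 ≅ 0.

As a check, the Euler characteristic is 9 − 19 + 12 − 2 = 0, which agrees with 1 − 1 + 0 − 0 = 0.

H_0 = Z,  H_1 = Z,  H_2 = 0,  H_3 = 0.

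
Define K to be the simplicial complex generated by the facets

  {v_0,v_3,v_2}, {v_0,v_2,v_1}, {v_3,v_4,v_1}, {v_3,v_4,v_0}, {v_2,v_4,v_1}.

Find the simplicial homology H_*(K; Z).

H_0 ≅ Z,  H_1 ≅ Z,  H_2 = 0.

Fix the vertex order v_0 < v_1 < v_2 < v_3 < v_4 and write every simplex with vertices in increasing order. Then dim K = 2 and the simplices of K are:

  0-simplices (5): [v_0], [v_1], [v_2], [v_3], [v_4]
  1-simplices (10): [v_0,v_1], [v_0,v_2], [v_0,v_3], [v_0,v_4], [v_1,v_2], [v_1,v_3], [v_1,v_4], [v_2,v_3], [v_2,v_4], [v_3,v_4]
  2-simplices (5): [v_0,v_1,v_2], [v_0,v_2,v_3], [v_0,v_3,v_4], [v_1,v_2,v_4], [v_1,v_3,v_4]

so the chain groups are C_0 ≅ Z^5, C_1 ≅ Z^10, C_2 ≅ Z^5.

Boundary ∂_1: C_1 → C_0 is given by ∂[p,q] = [q] − [p].
This gives a 5×10 integer matrix of rank 4; reducing to Smith normal form yields diagonal entries (1,1,1,1).

∂_2: C_2 → C_1 acts by ∂[p,q,r] = [q,r] − [p,r] + [p,q]. For instance
  ∂[v_0,v_3,v_4] = [v_3,v_4] − [v_0,v_4] + [v_0,v_3],
  ∂[v_1,v_3,v_4] = [v_3,v_4] − [v_1,v_4] + [v_1,v_3].
This gives a 10×5 integer matrix of rank 5; reducing to Smith normal form yields diagonal entries (1,1,1,1,1).

Now H_k = ker ∂_k / im ∂_{k+1}, so:

  H_0: rank C_0 − rank ∂_1 = 5 − 4 = 1, and the invariant factors of ∂_1 are all 1, so H_0 = Z.
  H_1: rank ker ∂_1 − rank ∂_2 = (10 − 4) − 5 = 1, and the invariant factors of ∂_2 are all 1, so H_1 = Z.
  H_2: rank ker ∂_2 − rank ∂_3 = (5 − 5) − 0 = 0, and there is no ∂_3, so H_2 = 0.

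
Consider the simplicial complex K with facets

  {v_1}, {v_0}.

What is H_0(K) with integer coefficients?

H_0 ≅ Z^2.

Fix the vertex order v_0 < v_1 and write every simplex with vertices in increasing order. Then dim K = 0 and the simplices of K are:

  0-simplices (2): [v_0], [v_1]

giving chain groups C_0 ≅ Z^2.

Reading off H_k = ker ∂_k / im ∂_{k+1}:

  H_0: rank C_0 − rank ∂_1 = 2 − 0 = 2, and there is no ∂_1, so H_0 = Z^2.

(K is a triangulation of a set of 2 points.)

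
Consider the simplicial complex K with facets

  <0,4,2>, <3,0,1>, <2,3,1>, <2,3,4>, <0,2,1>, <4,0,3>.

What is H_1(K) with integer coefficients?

H_1 ≅ 0.

Order the vertices as 0 < 1 < 2 < 3 < 4. Listing each simplex with vertices in this order, K has dimension 2 with simplices:

  0-simplices (5): [0], [1], [2], [3], [4]
  1-simplices (9): [0,1], [0,2], [0,3], [0,4], [1,2], [1,3], [2,3], [2,4], [3,4]
  2-simplices (6): [0,1,2], [0,1,3], [0,2,4], [0,3,4], [1,2,3], [2,3,4]

giving chain groups C_0 ≅ Z^5, C_1 ≅ Z^9, C_2 ≅ Z^6.

∂_1: C_1 → C_0 is given by ∂[p,q] = [q] − [p].
The 5×9 boundary matrix has rank 4 and Smith normal form diag(1,1,1,1).

∂_2: C_2 → C_1 sends each 2-simplex [p,q,r] to [q,r] − [p,r] + [p,q]. For instance
  ∂[2,3,4] = [3,4] − [2,4] + [2,3],
  ∂[1,2,3] = [2,3] − [1,3] + [1,2].
The 9×6 boundary matrix has rank 5 and Smith normal form diag(1,1,1,1,1).

From H_k ≅ ker(∂_k) / im(∂_{k+1}) we obtain:

  H_1: rank ker ∂_1 − rank ∂_2 = (9 − 4) − 5 = 0, and the invariant factors of ∂_2 are all 1, so H_1 ≅ 0.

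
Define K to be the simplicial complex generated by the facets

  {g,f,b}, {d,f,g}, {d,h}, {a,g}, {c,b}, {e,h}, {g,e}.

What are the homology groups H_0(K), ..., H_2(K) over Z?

K has 8 vertices, 10 edges, 2 triangles.
rank ∂_0 = 0, rank ∂_1 = 7 ⇒ b_0 = 8 − 0 − 7 = 1; all invariant factors of ∂_1 are 1 so no torsion. So H_0 ≅ Z.
rank ∂_1 = 7, rank ∂_2 = 2 ⇒ b_1 = 10 − 7 − 2 = 1; all invariant factors of ∂_2 are 1 so no torsion. So H_1 ≅ Z.
rank ∂_2 = 2, rank ∂_3 = 0 ⇒ b_2 = 2 − 2 − 0 = 0. So H_2 ≅ 0.

H_0 = Z,  H_1 = Z,  H_2 = 0.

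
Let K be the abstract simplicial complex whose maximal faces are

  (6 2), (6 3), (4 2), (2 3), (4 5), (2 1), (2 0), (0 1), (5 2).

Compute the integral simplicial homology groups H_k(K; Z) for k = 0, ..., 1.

H_0 = Z,  H_1 = Z^3.

We work with the vertex ordering 0 < 1 < 2 < 3 < 4 < 5 < 6. The simplices of K, each written with vertices in increasing order, are:

  0-simplices (7): [0], [1], [2], [3], [4], [5], [6]
  1-simplices (9): [0,1], [0,2], [1,2], [2,3], [2,4], [2,5], [2,6], [3,6], [4,5]

so the chain groups are C_0 ≅ Z^7, C_1 ≅ Z^9.

The boundary map ∂_1: C_1 → C_0 sends each edge [p,q] (with p < q) to q − p. For instance
  ∂[4,5] = [5] − [4].
The resulting 7×9 matrix has rank 6, and its Smith normal form has invariant factors (1,1,1,1,1,1).

Computing H_k = (kernel of ∂_k) / (image of ∂_{k+1}):

  H_0: rank C_0 − rank ∂_1 = 7 − 6 = 1, and the invariant factors of ∂_1 are all 1, so H_0 = Z.
  H_1: rank ker ∂_1 − rank ∂_2 = (9 − 6) − 0 = 3, and there is no ∂_2, so H_1 = Z^3.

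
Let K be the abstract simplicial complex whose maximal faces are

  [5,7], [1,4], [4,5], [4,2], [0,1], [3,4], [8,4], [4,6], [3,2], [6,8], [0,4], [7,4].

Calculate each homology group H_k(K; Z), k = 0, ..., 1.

H_0 ≅ Z,  H_1 ≅ Z^4.

We work with the vertex ordering 0 < 1 < 2 < 3 < 4 < 5 < 6 < 7 < 8. The simplices of K, each written with vertices in increasing order, are:

  0-simplices (9): [0], [1], [2], [3], [4], [5], [6], [7], [8]
  1-simplices (12): [0,1], [0,4], [1,4], [2,3], [2,4], [3,4], [4,5], [4,6], [4,7], [4,8], [5,7], [6,8]

so the chain groups are C_0 ≅ Z^9, C_1 ≅ Z^12.

Boundary ∂_1: C_1 → C_0 is given by ∂[p,q] = [q] − [p]. For instance
  ∂[1,4] = [4] − [1].
This gives a 9×12 integer matrix of rank 8; reducing to Smith normal form yields diagonal entries (1,1,1,1,1,1,1,1).

Computing H_k = (kernel of ∂_k) / (image of ∂_{k+1}):

  H_0: rank C_0 − rank ∂_1 = 9 − 8 = 1, and the invariant factors of ∂_1 are all 1, so H_0 = Z.
  H_1: rank ker ∂_1 − rank ∂_2 = (12 − 8) − 0 = 4, and there is no ∂_2, so H_1 = Z^4.

As a check, the Euler characteristic is 9 − 12 = -3, which agrees with 1 − 4 = -3.
(K is a triangulation of a wedge of 4 circles.)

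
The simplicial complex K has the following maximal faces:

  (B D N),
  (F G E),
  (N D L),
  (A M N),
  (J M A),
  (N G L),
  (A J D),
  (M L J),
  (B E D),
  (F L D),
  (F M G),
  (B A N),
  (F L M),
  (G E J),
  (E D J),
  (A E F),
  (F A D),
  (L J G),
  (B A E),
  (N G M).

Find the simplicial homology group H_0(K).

Order the vertices as A < B < D < E < F < G < J < L < M < N. Listing each simplex with vertices in this order, K has dimension 2 with simplices:

  0-simplices (10): A, B, D, E, F, G, J, L, M, N
  1-simplices (30): AB, AD, AE, AF, AJ, AM, AN, BD, BE, BN, DE, DF, DJ, DL, DN, EF, EG, EJ, FG, FL, FM, GJ, GL, GM, GN, JL, JM, LM, LN, MN
  2-simplices (20): ABE, ABN, ADF, ADJ, AEF, AJM, AMN, BDE, BDN, DEJ, DFL, DLN, EFG, EGJ, FGM, FLM, GJL, GLN, GMN, JLM

so the chain groups are C_0 ≅ Z^10, C_1 ≅ Z^30, C_2 ≅ Z^20.

∂_1: C_1 → C_0 maps an edge to its endpoints' difference, ∂[p,q] = q − p.
The 10×30 boundary matrix has rank 9 and Smith normal form diag(1,1,1,1,1,1,1,1,1).

The boundary map ∂_2: C_2 → C_1 maps a triangle to the signed sum of its edges. For instance
  ∂DEJ = EJ − DJ + DE,
  ∂DFL = FL − DL + DF.
The 30×20 boundary matrix has rank 20 and Smith normal form diag(1,1,1,1,1,1,1,1,1,1,1,1,1,1,1,1,1,1,1,2).

Now H_k = ker ∂_k / im ∂_{k+1}, so:

  H_0: rank C_0 − rank ∂_1 = 10 − 9 = 1, and the invariant factors of ∂_1 are all 1, so H_0 = Z.

(K is a triangulation of the Klein bottle.)

H_0 ≅ Z.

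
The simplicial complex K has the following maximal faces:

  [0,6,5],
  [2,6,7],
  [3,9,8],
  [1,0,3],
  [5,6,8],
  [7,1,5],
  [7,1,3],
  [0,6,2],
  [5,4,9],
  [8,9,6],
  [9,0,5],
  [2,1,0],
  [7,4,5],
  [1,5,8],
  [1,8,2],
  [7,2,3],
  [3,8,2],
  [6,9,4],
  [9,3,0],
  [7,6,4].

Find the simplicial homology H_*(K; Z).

K has 10 vertices, 30 edges, 20 triangles.
rank ∂_0 = 0, rank ∂_1 = 9 ⇒ b_0 = 10 − 0 − 9 = 1; all invariant factors of ∂_1 are 1 so no torsion. So H_0 = Z.
rank ∂_1 = 9, rank ∂_2 = 20 ⇒ b_1 = 30 − 9 − 20 = 1; ∂_2 has invariant factor(s) [2] giving torsion. So H_1 = Z ⊕ Z/2.
rank ∂_2 = 20, rank ∂_3 = 0 ⇒ b_2 = 20 − 20 − 0 = 0. So H_2 = 0.

H_0 = Z,  H_1 = Z ⊕ Z/2,  H_2 = 0.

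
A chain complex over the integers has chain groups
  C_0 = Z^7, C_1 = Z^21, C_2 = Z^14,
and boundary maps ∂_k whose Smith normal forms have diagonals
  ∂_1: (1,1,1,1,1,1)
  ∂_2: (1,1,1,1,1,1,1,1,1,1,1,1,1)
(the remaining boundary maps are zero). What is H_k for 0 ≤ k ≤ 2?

H_0 ≅ Z,  H_1 ≅ Z^2,  H_2 ≅ Z.

H_0: b_0 = 7 − 0 − 6 = 1; torsion from ∂_1 factors > 1: none. So H_0 ≅ Z.
H_1: b_1 = 21 − 6 − 13 = 2; torsion from ∂_2 factors > 1: none. So H_1 ≅ Z^2.
H_2: b_2 = 14 − 13 − 0 = 1; torsion from ∂_3 factors > 1: none. So H_2 ≅ Z.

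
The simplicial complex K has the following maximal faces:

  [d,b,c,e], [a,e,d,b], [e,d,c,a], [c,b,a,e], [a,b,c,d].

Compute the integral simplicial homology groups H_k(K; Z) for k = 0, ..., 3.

H_0 ≅ Z,  H_1 = 0,  H_2 = 0,  H_3 ≅ Z.

Order the vertices as a < b < c < d < e. Listing each simplex with vertices in this order, K has dimension 3 with simplices:

  0-simplices (5): a, b, c, d, e
  1-simplices (10): ab, ac, ad, ae, bc, bd, be, cd, ce, de
  2-simplices (10): abc, abd, abe, acd, ace, ade, bcd, bce, bde, cde
  3-simplices (5): abcd, abce, abde, acde, bcde

Hence C_0 ≅ Z^5, C_1 ≅ Z^10, C_2 ≅ Z^10, C_3 ≅ Z^5.

∂_1: C_1 → C_0 is given by ∂[p,q] = [q] − [p].
The resulting 5×10 matrix has rank 4, and its Smith normal form has invariant factors (1,1,1,1).

∂_2: C_2 → C_1 acts by ∂[p,q,r] = [q,r] − [p,r] + [p,q]. For instance
  ∂cde = de − ce + cd,
  ∂abd = bd − ad + ab.
The resulting 10×10 matrix has rank 6, and its Smith normal form has invariant factors (1,1,1,1,1,1).

∂_3: C_3 → C_2 sends each 3-simplex σ to the alternating sum Σ_i (−1)^i (σ with its i-th vertex removed). For instance
  ∂abce = bce − ace + abe − abc,
  ∂abde = bde − ade + abe − abd.
The resulting 10×5 matrix has rank 4, and its Smith normal form has invariant factors (1,1,1,1).

From H_k ≅ ker(∂_k) / im(∂_{k+1}) we obtain:

  H_0: rank C_0 − rank ∂_1 = 5 − 4 = 1, and the invariant factors of ∂_1 are all 1, so H_0 ≅ Z.
  H_1: rank ker ∂_1 − rank ∂_2 = (10 − 4) − 6 = 0, and the invariant factors of ∂_2 are all 1, so H_1 ≅ 0.
  H_2: rank ker ∂_2 − rank ∂_3 = (10 − 6) − 4 = 0, and the invariant factors of ∂_3 are all 1, so H_2 ≅ 0.
  H_3: rank ker ∂_3 − rank ∂_4 = (5 − 4) − 0 = 1, and there is no ∂_4, so H_3 ≅ Z.

As a check, the Euler characteristic is 5 − 10 + 10 − 5 = 0, which agrees with 1 − 0 + 0 − 1 = 0.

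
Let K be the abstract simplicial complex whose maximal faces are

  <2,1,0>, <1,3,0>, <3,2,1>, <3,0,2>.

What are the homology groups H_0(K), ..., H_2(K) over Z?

Fix the vertex order 0 < 1 < 2 < 3 and write every simplex with vertices in increasing order. Then dim K = 2 and the simplices of K are:

  0-simplices (4): [0], [1], [2], [3]
  1-simplices (6): [0,1], [0,2], [0,3], [1,2], [1,3], [2,3]
  2-simplices (4): [0,1,2], [0,1,3], [0,2,3], [1,2,3]

Hence C_0 ≅ Z^4, C_1 ≅ Z^6, C_2 ≅ Z^4.

∂_1: C_1 → C_0 is given by ∂[p,q] = [q] − [p].
As a 4×6 matrix over Z this has rank 3, with invariant factors (1,1,1).

Boundary ∂_2: C_2 → C_1 sends each 2-simplex [p,q,r] to [q,r] − [p,r] + [p,q]. For instance
  ∂[0,2,3] = [2,3] − [0,3] + [0,2],
  ∂[0,1,3] = [1,3] − [0,3] + [0,1].
As a 6×4 matrix over Z this has rank 3, with invariant factors (1,1,1).

Reading off H_k = ker ∂_k / im ∂_{k+1}:

  H_0: rank C_0 − rank ∂_1 = 4 − 3 = 1, and the invariant factors of ∂_1 are all 1, so H_0 = Z.
  H_1: rank ker ∂_1 − rank ∂_2 = (6 − 3) − 3 = 0, and the invariant factors of ∂_2 are all 1, so H_1 = 0.
  H_2: rank ker ∂_2 − rank ∂_3 = (4 − 3) − 0 = 1, and there is no ∂_3, so H_2 = Z.

As a check, the Euler characteristic is 4 − 6 + 4 = 2, which agrees with 1 − 0 + 1 = 2.
(K is a triangulation of the 2-sphere S^2.)

H_0 = Z,  H_1 = 0,  H_2 = Z.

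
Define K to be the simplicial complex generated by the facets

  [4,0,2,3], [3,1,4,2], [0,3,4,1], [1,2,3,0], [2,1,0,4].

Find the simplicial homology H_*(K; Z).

Take the total order 0 < 1 < 2 < 3 < 4 on the vertex set. Then K (dimension 3) consists of the simplices:

  0-simplices (5): [0], [1], [2], [3], [4]
  1-simplices (10): [0,1], [0,2], [0,3], [0,4], [1,2], [1,3], [1,4], [2,3], [2,4], [3,4]
  2-simplices (10): [0,1,2], [0,1,3], [0,1,4], [0,2,3], [0,2,4], [0,3,4], [1,2,3], [1,2,4], [1,3,4], [2,3,4]
  3-simplices (5): [0,1,2,3], [0,1,2,4], [0,1,3,4], [0,2,3,4], [1,2,3,4]

giving chain groups C_0 ≅ Z^5, C_1 ≅ Z^10, C_2 ≅ Z^10, C_3 ≅ Z^5.

∂_1: C_1 → C_0 is given by ∂[p,q] = [q] − [p]. For instance
  ∂[3,4] = [4] − [3].
This gives a 5×10 integer matrix of rank 4; reducing to Smith normal form yields diagonal entries (1,1,1,1).

∂_2: C_2 → C_1 acts by ∂[p,q,r] = [q,r] − [p,r] + [p,q]. For instance
  ∂[1,2,4] = [2,4] − [1,4] + [1,2],
  ∂[2,3,4] = [3,4] − [2,4] + [2,3].
As a 10×10 matrix over Z this has rank 6, with invariant factors (1,1,1,1,1,1).

∂_3: C_3 → C_2 sends each 3-simplex σ to the alternating sum Σ_i (−1)^i (σ with its i-th vertex removed). For instance
  ∂[1,2,3,4] = [2,3,4] − [1,3,4] + [1,2,4] − [1,2,3],
  ∂[0,1,3,4] = [1,3,4] − [0,3,4] + [0,1,4] − [0,1,3].
The 10×5 boundary matrix has rank 4 and Smith normal form diag(1,1,1,1).

Computing H_k = (kernel of ∂_k) / (image of ∂_{k+1}):

  H_0: rank C_0 − rank ∂_1 = 5 − 4 = 1, and the invariant factors of ∂_1 are all 1, so H_0 = Z.
  H_1: rank ker ∂_1 − rank ∂_2 = (10 − 4) − 6 = 0, and the invariant factors of ∂_2 are all 1, so H_1 = 0.
  H_2: rank ker ∂_2 − rank ∂_3 = (10 − 6) − 4 = 0, and the invariant factors of ∂_3 are all 1, so H_2 = 0.
  H_3: rank ker ∂_3 − rank ∂_4 = (5 − 4) − 0 = 1, and there is no ∂_4, so H_3 = Z.

H_0 = Z,  H_1 = 0,  H_2 = 0,  H_3 = Z.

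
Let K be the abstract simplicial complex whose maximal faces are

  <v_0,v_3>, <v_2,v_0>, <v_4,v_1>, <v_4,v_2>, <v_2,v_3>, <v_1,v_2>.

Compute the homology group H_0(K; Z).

H_0 ≅ Z.

K has 5 vertices, 6 edges.
rank ∂_0 = 0, rank ∂_1 = 4 ⇒ b_0 = 5 − 0 − 4 = 1; all invariant factors of ∂_1 are 1 so no torsion. So H_0 ≅ Z.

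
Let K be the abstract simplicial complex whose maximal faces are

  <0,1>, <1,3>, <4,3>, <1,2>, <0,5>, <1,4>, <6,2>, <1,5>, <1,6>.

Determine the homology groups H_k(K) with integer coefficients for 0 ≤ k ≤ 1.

H_0 ≅ Z,  H_1 ≅ Z^3.

Order the vertices as 0 < 1 < 2 < 3 < 4 < 5 < 6. Listing each simplex with vertices in this order, K has dimension 1 with simplices:

  0-simplices (7): [0], [1], [2], [3], [4], [5], [6]
  1-simplices (9): [0,1], [0,5], [1,2], [1,3], [1,4], [1,5], [1,6], [2,6], [3,4]

so the chain groups are C_0 ≅ Z^7, C_1 ≅ Z^9.

The boundary map ∂_1: C_1 → C_0 maps an edge to its endpoints' difference, ∂[p,q] = q − p. For instance
  ∂[0,1] = [1] − [0].
The resulting 7×9 matrix has rank 6, and its Smith normal form has invariant factors (1,1,1,1,1,1).

Computing H_k = (kernel of ∂_k) / (image of ∂_{k+1}):

  H_0: rank C_0 − rank ∂_1 = 7 − 6 = 1, and the invariant factors of ∂_1 are all 1, so H_0 ≅ Z.
  H_1: rank ker ∂_1 − rank ∂_2 = (9 − 6) − 0 = 3, and there is no ∂_2, so H_1 ≅ Z^3.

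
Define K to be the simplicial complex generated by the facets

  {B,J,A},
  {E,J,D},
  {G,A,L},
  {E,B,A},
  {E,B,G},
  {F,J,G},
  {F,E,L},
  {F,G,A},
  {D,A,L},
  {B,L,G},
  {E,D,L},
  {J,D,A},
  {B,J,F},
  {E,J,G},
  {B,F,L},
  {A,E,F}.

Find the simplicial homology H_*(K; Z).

We work with the vertex ordering A < B < D < E < F < G < J < L. The simplices of K, each written with vertices in increasing order, are:

  0-simplices (8): A, B, D, E, F, G, J, L
  1-simplices (24): AB, AD, AE, AF, AG, AJ, AL, BE, BF, BG, BJ, BL, DE, DJ, DL, EF, EG, EJ, EL, FG, FJ, FL, GJ, GL
  2-simplices (16): ABE, ABJ, ADJ, ADL, AEF, AFG, AGL, BEG, BFJ, BFL, BGL, DEJ, DEL, EFL, EGJ, FGJ

giving chain groups C_0 ≅ Z^8, C_1 ≅ Z^24, C_2 ≅ Z^16.

The boundary map ∂_1: C_1 → C_0 maps an edge to its endpoints' difference, ∂[p,q] = q − p.
The 8×24 boundary matrix has rank 7 and Smith normal form diag(1,1,1,1,1,1,1).

The boundary map ∂_2: C_2 → C_1 acts by ∂[p,q,r] = [q,r] − [p,r] + [p,q]. For instance
  ∂BEG = EG − BG + BE,
  ∂AGL = GL − AL + AG.
The 24×16 boundary matrix has rank 15 and Smith normal form diag(1,1,1,1,1,1,1,1,1,1,1,1,1,1,1).

From H_k ≅ ker(∂_k) / im(∂_{k+1}) we obtain:

  H_0: rank C_0 − rank ∂_1 = 8 − 7 = 1, and the invariant factors of ∂_1 are all 1, so H_0 = Z.
  H_1: rank ker ∂_1 − rank ∂_2 = (24 − 7) − 15 = 2, and the invariant factors of ∂_2 are all 1, so H_1 = Z^2.
  H_2: rank ker ∂_2 − rank ∂_3 = (16 − 15) − 0 = 1, and there is no ∂_3, so H_2 = Z.

As a check, the Euler characteristic is 8 − 24 + 16 = 0, which agrees with 1 − 2 + 1 = 0.
(K is a triangulation of the torus T^2.)

H_0 ≅ Z,  H_1 ≅ Z^2,  H_2 ≅ Z.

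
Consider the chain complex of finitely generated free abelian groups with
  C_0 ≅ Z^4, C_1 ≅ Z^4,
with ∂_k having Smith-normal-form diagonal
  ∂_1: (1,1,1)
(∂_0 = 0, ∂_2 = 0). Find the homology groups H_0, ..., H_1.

H_0: b_0 = 4 − 0 − 3 = 1; torsion from ∂_1 factors > 1: none. So H_0 ≅ Z.
H_1: b_1 = 4 − 3 − 0 = 1; torsion from ∂_2 factors > 1: none. So H_1 ≅ Z.

H_0 ≅ Z,  H_1 ≅ Z.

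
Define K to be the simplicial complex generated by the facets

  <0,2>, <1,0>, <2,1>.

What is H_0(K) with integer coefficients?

H_0 = Z.

K has 3 vertices, 3 edges.
rank ∂_0 = 0, rank ∂_1 = 2 ⇒ b_0 = 3 − 0 − 2 = 1; all invariant factors of ∂_1 are 1 so no torsion. So H_0 = Z.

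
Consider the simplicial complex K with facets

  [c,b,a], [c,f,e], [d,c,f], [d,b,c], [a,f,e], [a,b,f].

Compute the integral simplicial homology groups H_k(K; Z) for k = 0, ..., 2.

H_0 ≅ Z,  H_1 ≅ Z,  H_2 = 0.

We work with the vertex ordering a < b < c < d < e < f. The simplices of K, each written with vertices in increasing order, are:

  0-simplices (6): a, b, c, d, e, f
  1-simplices (12): ab, ac, ae, af, bc, bd, bf, cd, ce, cf, df, ef
  2-simplices (6): abc, abf, aef, bcd, cdf, cef

so the chain groups are C_0 ≅ Z^6, C_1 ≅ Z^12, C_2 ≅ Z^6.

Boundary ∂_1: C_1 → C_0 sends each edge [p,q] (with p < q) to q − p.
The 6×12 boundary matrix has rank 5 and Smith normal form diag(1,1,1,1,1).

The boundary map ∂_2: C_2 → C_1 sends each 2-simplex [p,q,r] to [q,r] − [p,r] + [p,q]. For instance
  ∂aef = ef − af + ae,
  ∂abc = bc − ac + ab.
The resulting 12×6 matrix has rank 6, and its Smith normal form has invariant factors (1,1,1,1,1,1).

Computing H_k = (kernel of ∂_k) / (image of ∂_{k+1}):

  H_0: rank C_0 − rank ∂_1 = 6 − 5 = 1, and the invariant factors of ∂_1 are all 1, so H_0 = Z.
  H_1: rank ker ∂_1 − rank ∂_2 = (12 − 5) − 6 = 1, and the invariant factors of ∂_2 are all 1, so H_1 = Z.
  H_2: rank ker ∂_2 − rank ∂_3 = (6 − 6) − 0 = 0, and there is no ∂_3, so H_2 = 0.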